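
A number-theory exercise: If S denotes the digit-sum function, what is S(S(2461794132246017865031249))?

First digit sum: 97.
9+7 = 16.

16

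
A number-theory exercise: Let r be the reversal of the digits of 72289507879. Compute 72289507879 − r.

-25581090348

Reverse of 72289507879 is 97870598227.
72289507879 − 97870598227 = -25581090348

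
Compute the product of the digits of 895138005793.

8×9×5×1×3×8×0×0×5×7×9×3 = 0

0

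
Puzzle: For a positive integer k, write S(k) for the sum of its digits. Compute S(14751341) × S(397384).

884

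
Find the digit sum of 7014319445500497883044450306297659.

146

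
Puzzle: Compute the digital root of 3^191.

The digital root of n equals n mod 9 (or 9 when 9 | n), so we need 3^191 mod 9.
3^191 ≡ 0 (mod 9), so the digital root is 9.

9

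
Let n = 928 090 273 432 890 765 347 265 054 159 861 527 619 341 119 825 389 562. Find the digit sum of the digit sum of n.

13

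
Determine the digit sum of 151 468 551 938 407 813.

79

1+5+1+4+6+8+5+5+1+9+3+8+4+0+7+8+1+3 = 79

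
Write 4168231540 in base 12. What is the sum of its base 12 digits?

4168231540 in base 12 is 983B23044.
Digit sum: 9+8+3+11+2+3+0+4+4 = 44.

44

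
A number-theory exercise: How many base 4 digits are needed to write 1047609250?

15

1047609250 in base 4 is 332130103332202, which has 15 digits.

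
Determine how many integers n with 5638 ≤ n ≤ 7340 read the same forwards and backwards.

The integers in [5638, 7340] that read the same forwards and backwards: 5665, 5775, 5885, 5995, 6006, 6116, …, 7227, 7337.
18 qualify.

18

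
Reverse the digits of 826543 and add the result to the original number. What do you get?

Reverse of 826543 is 345628.
826543 + 345628 = 1172171

1172171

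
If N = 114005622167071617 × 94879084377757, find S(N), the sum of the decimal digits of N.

129

114005622167071617 × 94879084377757 = 10816749045128271796325300823069
Sum of its 32 digits: 129.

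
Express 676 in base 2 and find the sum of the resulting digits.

4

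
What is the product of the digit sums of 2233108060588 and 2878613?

S(2233108060588) = 2+2+3+3+1+0+8+0+6+0+5+8+8 = 46.
S(2878613) = 2+8+7+8+6+1+3 = 35.
46 · 35 = 1610.

1610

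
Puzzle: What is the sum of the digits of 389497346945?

71

3+8+9+4+9+7+3+4+6+9+4+5 = 71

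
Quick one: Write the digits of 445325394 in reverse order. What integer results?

493523544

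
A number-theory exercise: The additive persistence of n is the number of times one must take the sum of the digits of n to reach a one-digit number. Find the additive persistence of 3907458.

2

3907458 → 36 → 9 (2 steps)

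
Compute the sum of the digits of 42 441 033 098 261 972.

65

4+2+4+4+1+0+3+3+0+9+8+2+6+1+9+7+2 = 65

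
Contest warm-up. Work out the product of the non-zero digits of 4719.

4×7×1×9 = 252

252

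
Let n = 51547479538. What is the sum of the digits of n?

58

5+1+5+4+7+4+7+9+5+3+8 = 58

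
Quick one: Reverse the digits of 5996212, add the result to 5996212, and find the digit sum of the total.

Reversal of 5996212 is 2126995; 5996212 + 2126995 = 8123207.
Digit sum of 8123207: 8+1+2+3+2+0+7 = 23.

23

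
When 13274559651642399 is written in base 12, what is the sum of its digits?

88

13274559651642399 in base 12 is A409B67147A9253.
Digit sum: 10+4+0+9+11+6+7+1+4+7+10+9+2+5+3 = 88.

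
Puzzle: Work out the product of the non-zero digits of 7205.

7×2×5 = 70

70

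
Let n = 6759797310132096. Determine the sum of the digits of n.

6+7+5+9+7+9+7+3+1+0+1+3+2+0+9+6 = 75

75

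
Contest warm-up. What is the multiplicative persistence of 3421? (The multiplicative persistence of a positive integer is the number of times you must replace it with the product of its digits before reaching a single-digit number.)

2

3421 → 24 → 8 (2 steps)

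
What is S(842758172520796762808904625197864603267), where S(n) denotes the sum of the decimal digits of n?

189

8+4+2+7+5+8+1+7+2+5+2+0+7+9+6+7+6+2+8+0+8+9+0+4+6+2+5+1+9+7+8+6+4+6+0+3+2+6+7 = 189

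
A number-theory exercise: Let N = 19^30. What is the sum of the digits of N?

163

19^30 = 230466617897195215045509519405933293401
Sum of its 39 digits: 163.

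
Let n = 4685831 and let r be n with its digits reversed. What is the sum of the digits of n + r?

Reversal of 4685831 is 1385864; 4685831 + 1385864 = 6071695.
Digit sum of 6071695: 6+0+7+1+6+9+5 = 34.

34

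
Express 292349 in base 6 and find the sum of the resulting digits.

19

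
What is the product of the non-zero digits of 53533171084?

151200

5×3×5×3×3×1×7×1×8×4 = 151200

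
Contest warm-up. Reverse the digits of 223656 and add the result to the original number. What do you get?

Reverse of 223656 is 656322.
223656 + 656322 = 879978

879978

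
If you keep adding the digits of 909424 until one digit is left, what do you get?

1

9+0+9+4+2+4 = 28
2+8 = 10
1+0 = 1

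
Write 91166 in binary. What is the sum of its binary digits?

8

91166 in base 2 is 10110010000011110.
Digit sum: 1+0+1+1+0+0+1+0+0+0+0+0+1+1+1+1+0 = 8.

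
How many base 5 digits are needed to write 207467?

8

207467 in base 5 is 23114332, which has 8 digits.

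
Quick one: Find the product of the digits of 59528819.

259200

5×9×5×2×8×8×1×9 = 259200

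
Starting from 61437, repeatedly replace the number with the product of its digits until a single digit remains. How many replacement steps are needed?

2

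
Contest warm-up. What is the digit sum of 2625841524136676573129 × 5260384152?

135

2625841524136676573129 × 5260384152 = 13812935139232098927237460651608
Sum of its 32 digits: 135.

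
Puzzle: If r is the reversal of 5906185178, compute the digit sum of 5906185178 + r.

28

Reversal of 5906185178 is 8715816095; 5906185178 + 8715816095 = 14622001273.
Digit sum of 14622001273: 1+4+6+2+2+0+0+1+2+7+3 = 28.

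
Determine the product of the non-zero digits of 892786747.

9483264

8×9×2×7×8×6×7×4×7 = 9483264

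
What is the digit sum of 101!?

639

101! = 9425947759838359420851623124482936749562312794702543768327889353416977599316221476503087861591808346911623490003549599583369706302603264000000000000000000000000
Sum of its 160 digits: 639.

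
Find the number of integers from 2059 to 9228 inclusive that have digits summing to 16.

473

The integers in [2059, 9228] that have digits summing to 16: 2059, 2068, 2077, 2086, 2095, 2149, …, 9214, 9223.
473 qualify.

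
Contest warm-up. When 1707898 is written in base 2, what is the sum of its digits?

1707898 in base 2 is 110100000111101111010.
Digit sum: 1+1+0+1+0+0+0+0+0+1+1+1+1+0+1+1+1+1+0+1+0 = 12.

12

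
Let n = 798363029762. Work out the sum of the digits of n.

7+9+8+3+6+3+0+2+9+7+6+2 = 62

62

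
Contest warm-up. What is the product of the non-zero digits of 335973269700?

6429780

3×3×5×9×7×3×2×6×9×7 = 6429780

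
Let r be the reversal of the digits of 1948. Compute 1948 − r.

-6543

Reverse of 1948 is 8491.
1948 − 8491 = -6543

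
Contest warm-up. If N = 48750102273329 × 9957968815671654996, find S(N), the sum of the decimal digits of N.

159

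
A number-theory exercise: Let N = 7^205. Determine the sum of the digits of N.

754

7^205 = 175832116162120401040542645775805187180581101962711117122782004392378358773099575665572048608781681593275547627380545902323479872036290117099249726971180296497651725008856807
Sum of its 174 digits: 754.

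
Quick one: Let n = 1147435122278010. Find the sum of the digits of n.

48

1+1+4+7+4+3+5+1+2+2+2+7+8+0+1+0 = 48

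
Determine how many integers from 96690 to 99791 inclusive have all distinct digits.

756

The integers in [96690, 99791] that have all distinct digits: 96701, 96702, 96703, 96704, 96705, 96708, …, 98764, 98765.
756 qualify.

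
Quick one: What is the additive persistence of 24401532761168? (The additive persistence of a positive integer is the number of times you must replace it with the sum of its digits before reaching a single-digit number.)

2

24401532761168 → 50 → 5 (2 steps)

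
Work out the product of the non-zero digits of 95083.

9×5×8×3 = 1080

1080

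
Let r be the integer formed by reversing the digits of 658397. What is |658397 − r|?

135459

Reverse of 658397 is 793856.
|658397 − 793856| = 135459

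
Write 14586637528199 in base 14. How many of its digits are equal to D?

14586637528199 in base 14 is 385DD5B90DB9.
The digit D appears 3 times.

3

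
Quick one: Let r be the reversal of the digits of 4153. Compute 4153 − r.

639

Reverse of 4153 is 3514.
4153 − 3514 = 639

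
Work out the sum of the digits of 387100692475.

52

3+8+7+1+0+0+6+9+2+4+7+5 = 52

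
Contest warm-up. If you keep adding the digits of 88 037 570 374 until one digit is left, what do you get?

7

8+8+0+3+7+5+7+0+3+7+4 = 52
5+2 = 7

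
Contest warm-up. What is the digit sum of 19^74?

388

19^74 = 42439129824447471520208553699316782082156065318222202558554334018390269381432740632277521846921
Sum of its 95 digits: 388.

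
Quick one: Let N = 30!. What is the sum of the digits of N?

30! = 265252859812191058636308480000000
Sum of its 33 digits: 117.

117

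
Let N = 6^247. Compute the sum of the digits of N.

6^247 = 1597198320171154350365576011975088756892142160304913386935941877316430031492107403482654895443866050185942441285474714164435050547884243076269616048116878213197637876713564440315585294694875136
Sum of its 193 digits: 846.

846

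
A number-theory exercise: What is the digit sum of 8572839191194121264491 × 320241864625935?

168

8572839191194121264491 × 320241864625935 = 2745382007726297878722727144913174085
Sum of its 37 digits: 168.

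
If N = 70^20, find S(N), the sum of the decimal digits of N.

76

70^20 = 7979226629761200100000000000000000000
Sum of its 37 digits: 76.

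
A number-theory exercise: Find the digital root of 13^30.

1

The digital root of n equals n mod 9 (or 9 when 9 | n), so we need 13^30 mod 9.
13^30 ≡ 1 (mod 9), so the digital root is 1.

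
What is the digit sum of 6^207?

6^207 = 119483745853043702469501963232199443537166897419554352935246431440779773046402351262042978398494178788880592310479449080358069181569533541772011788739673835175936
Sum of its 162 digits: 756.

756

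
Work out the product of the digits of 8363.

432

8×3×6×3 = 432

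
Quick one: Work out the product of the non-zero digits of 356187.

3×5×6×1×8×7 = 5040

5040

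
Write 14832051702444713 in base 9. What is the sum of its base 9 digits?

65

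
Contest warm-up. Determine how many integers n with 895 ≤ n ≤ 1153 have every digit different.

The integers in [895, 1153] that have every digit different: 895, 896, 897, 901, 902, 903, …, 1097, 1098.
131 qualify.

131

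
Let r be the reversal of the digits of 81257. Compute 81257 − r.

6039

Reverse of 81257 is 75218.
81257 − 75218 = 6039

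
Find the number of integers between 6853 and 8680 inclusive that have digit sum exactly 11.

25

The integers in [6853, 8680] that have digit sum exactly 11: 7004, 7013, 7022, 7031, 7040, 7103, …, 8210, 8300.
25 qualify.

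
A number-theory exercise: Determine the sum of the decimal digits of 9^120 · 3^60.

9^120 · 3^60 = 136891479058588375991326027382088315966463695625337436471480190078368997177499076593800206155688941388250484440597994042813512732765695774566001
Sum of its 144 digits: 693.

693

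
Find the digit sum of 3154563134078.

50

3+1+5+4+5+6+3+1+3+4+0+7+8 = 50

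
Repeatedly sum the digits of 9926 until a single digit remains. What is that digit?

9+9+2+6 = 26
2+6 = 8

8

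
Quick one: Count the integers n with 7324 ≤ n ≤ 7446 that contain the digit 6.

22

The integers in [7324, 7446] that contain the digit 6: 7326, 7336, 7346, 7356, 7360, 7361, …, 7436, 7446.
22 qualify.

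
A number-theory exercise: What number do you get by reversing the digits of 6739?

9376

Reversing 6739 gives 9376.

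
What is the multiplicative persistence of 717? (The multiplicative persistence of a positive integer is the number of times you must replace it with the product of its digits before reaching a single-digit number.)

717 → 49 → 36 → 18 → 8 (4 steps)

4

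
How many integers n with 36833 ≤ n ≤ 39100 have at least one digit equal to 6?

728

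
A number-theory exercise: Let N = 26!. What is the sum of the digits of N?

26! = 403291461126605635584000000
Sum of its 27 digits: 81.

81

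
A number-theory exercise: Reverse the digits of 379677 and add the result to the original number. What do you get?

1156650

Reverse of 379677 is 776973.
379677 + 776973 = 1156650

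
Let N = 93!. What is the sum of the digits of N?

93! = 1156772507081641574759205162306240436214753229576413535186142281213246807121467315215203289516844845303838996289387078090752000000000000000000000
Sum of its 145 digits: 513.

513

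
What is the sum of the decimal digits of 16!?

16! = 20922789888000
Sum of its 14 digits: 63.

63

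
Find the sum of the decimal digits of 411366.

4+1+1+3+6+6 = 21

21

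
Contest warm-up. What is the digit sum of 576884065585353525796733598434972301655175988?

234

5+7+6+8+8+4+0+6+5+5+8+5+3+5+3+5+2+5+7+9+6+7+3+3+5+9+8+4+3+4+9+7+2+3+0+1+6+5+5+1+7+5+9+8+8 = 234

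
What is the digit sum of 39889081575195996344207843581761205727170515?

3+9+8+8+9+0+8+1+5+7+5+1+9+5+9+9+6+3+4+4+2+0+7+8+4+3+5+8+1+7+6+1+2+0+5+7+2+7+1+7+0+5+1+5 = 207

207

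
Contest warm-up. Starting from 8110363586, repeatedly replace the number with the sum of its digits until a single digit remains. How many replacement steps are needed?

2

8110363586 → 41 → 5 (2 steps)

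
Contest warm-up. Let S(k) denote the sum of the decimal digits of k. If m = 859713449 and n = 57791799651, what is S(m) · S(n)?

S(859713449) = 8+5+9+7+1+3+4+4+9 = 50.
S(57791799651) = 5+7+7+9+1+7+9+9+6+5+1 = 66.
50 · 66 = 3300.

3300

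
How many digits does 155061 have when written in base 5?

155061 in base 5 is 14430221, which has 8 digits.

8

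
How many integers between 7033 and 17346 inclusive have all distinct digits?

The integers in [7033, 17346] that have all distinct digits: 7034, 7035, 7036, 7038, 7039, 7041, …, 17345, 17346.
3612 qualify.

3612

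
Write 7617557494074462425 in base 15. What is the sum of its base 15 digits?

85

7617557494074462425 in base 15 is 125E1251B48609385.
Digit sum: 1+2+5+14+1+2+5+1+11+4+8+6+0+9+3+8+5 = 85.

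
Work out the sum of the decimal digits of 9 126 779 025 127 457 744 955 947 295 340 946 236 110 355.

9+1+2+6+7+7+9+0+2+5+1+2+7+4+5+7+7+4+4+9+5+5+9+4+7+2+9+5+3+4+0+9+4+6+2+3+6+1+1+0+3+5+5 = 196

196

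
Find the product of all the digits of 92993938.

9×2×9×9×3×9×3×8 = 944784

944784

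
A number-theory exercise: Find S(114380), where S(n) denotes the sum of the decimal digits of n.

17

1+1+4+3+8+0 = 17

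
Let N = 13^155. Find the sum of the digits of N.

817

13^155 = 45837361165708061423020376689225893314734055607779290283887676621230205627097213586813815872303867264686727314814466414879387157598831699224501580618455528395339891983971957
Sum of its 173 digits: 817.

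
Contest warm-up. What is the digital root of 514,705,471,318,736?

8

5+1+4+7+0+5+4+7+1+3+1+8+7+3+6 = 62
6+2 = 8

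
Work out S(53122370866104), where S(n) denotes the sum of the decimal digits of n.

48

5+3+1+2+2+3+7+0+8+6+6+1+0+4 = 48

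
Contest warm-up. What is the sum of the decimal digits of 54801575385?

51

5+4+8+0+1+5+7+5+3+8+5 = 51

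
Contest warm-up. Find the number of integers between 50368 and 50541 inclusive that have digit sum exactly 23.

9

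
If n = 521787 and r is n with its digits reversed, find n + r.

1308912

Reverse of 521787 is 787125.
521787 + 787125 = 1308912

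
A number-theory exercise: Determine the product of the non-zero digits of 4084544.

4×8×4×5×4×4 = 10240

10240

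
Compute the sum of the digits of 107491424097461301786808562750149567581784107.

1+0+7+4+9+1+4+2+4+0+9+7+4+6+1+3+0+1+7+8+6+8+0+8+5+6+2+7+5+0+1+4+9+5+6+7+5+8+1+7+8+4+1+0+7 = 198

198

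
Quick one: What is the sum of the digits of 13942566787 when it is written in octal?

44

13942566787 in base 8 is 147702527603.
Digit sum: 1+4+7+7+0+2+5+2+7+6+0+3 = 44.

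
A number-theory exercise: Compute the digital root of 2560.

4

2+5+6+0 = 13
1+3 = 4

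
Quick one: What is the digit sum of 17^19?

17^19 = 239072435685151324847153
Sum of its 24 digits: 98.

98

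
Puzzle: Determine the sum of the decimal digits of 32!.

32! = 263130836933693530167218012160000000
Sum of its 36 digits: 108.

108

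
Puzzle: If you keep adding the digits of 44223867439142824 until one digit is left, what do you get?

1

4+4+2+2+3+8+6+7+4+3+9+1+4+2+8+2+4 = 73
7+3 = 10
1+0 = 1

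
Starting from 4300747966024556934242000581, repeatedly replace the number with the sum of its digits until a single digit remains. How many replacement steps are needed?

4300747966024556934242000581 → 106 → 7 (2 steps)

2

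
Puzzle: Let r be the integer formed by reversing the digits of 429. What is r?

924

Reversing 429 gives 924.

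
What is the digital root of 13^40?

4

The digital root of n equals n mod 9 (or 9 when 9 | n), so we need 13^40 mod 9.
13^40 ≡ 4 (mod 9), so the digital root is 4.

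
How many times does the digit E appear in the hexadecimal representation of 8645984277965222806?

1

8645984277965222806 in base 16 is 77FCB4E475BAB396.
The digit E appears 1 time.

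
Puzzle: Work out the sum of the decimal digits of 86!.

495

86! = 24227095383672732381765523203441259715284870552429381750838764496720162249742450276789464634901319465571660595200000000000000000000
Sum of its 131 digits: 495.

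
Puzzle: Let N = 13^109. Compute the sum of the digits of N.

535

13^109 = 26292107629695541155953393894728178608483643422868222065595258372410044604770307029287864093401930366479056688092015061373
Sum of its 122 digits: 535.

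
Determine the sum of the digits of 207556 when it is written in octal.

207556 in base 8 is 625304.
Digit sum: 6+2+5+3+0+4 = 20.

20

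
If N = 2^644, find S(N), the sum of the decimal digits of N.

904

2^644 = 72999049881955123498258745691204661198291656115976958889267080286388402675338838184094604981077942396458276953177510516971019275542007007972042581115555427012031914789764239201325987075945660416
Sum of its 194 digits: 904.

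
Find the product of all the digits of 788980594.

7×8×8×9×8×0×5×9×4 = 0

0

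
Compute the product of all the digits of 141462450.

0

1×4×1×4×6×2×4×5×0 = 0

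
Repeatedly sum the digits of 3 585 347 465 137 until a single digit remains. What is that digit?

3+5+8+5+3+4+7+4+6+5+1+3+7 = 61
6+1 = 7

7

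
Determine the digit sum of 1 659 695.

41

1+6+5+9+6+9+5 = 41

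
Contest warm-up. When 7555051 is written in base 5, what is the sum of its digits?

7555051 in base 5 is 3413230201.
Digit sum: 3+4+1+3+2+3+0+2+0+1 = 19.

19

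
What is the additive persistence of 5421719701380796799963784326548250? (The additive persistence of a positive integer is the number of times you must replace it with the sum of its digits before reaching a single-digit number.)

5421719701380796799963784326548250 → 167 → 14 → 5 (3 steps)

3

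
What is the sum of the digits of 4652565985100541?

4+6+5+2+5+6+5+9+8+5+1+0+0+5+4+1 = 66

66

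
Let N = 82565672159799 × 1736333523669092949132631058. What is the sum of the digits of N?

82565672159799 × 1736333523669092949132631058 = 143361544475330925724394884610286286437342
Sum of its 42 digits: 180.

180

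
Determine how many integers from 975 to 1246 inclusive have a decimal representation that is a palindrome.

The integers in [975, 1246] that have a decimal representation that is a palindrome: 979, 989, 999, 1001, 1111, 1221.
6 qualify.

6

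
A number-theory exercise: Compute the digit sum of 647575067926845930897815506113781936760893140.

6+4+7+5+7+5+0+6+7+9+2+6+8+4+5+9+3+0+8+9+7+8+1+5+5+0+6+1+1+3+7+8+1+9+3+6+7+6+0+8+9+3+1+4+0 = 219

219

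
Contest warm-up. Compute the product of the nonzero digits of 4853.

4×8×5×3 = 480

480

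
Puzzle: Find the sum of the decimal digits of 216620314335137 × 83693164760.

216620314335137 × 83693164760 = 18129639658013610798172120
Sum of its 26 digits: 106.

106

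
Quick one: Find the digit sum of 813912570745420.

8+1+3+9+1+2+5+7+0+7+4+5+4+2+0 = 58

58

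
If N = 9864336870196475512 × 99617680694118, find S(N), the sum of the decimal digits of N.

9864336870196475512 × 99617680694118 = 982662360594447814349289349438416
Sum of its 33 digits: 165.

165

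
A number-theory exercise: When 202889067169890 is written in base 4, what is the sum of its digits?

202889067169890 in base 4 is 232020123022301300201202.
Digit sum: 2+3+2+0+2+0+1+2+3+0+2+2+3+0+1+3+0+0+2+0+1+2+0+2 = 33.

33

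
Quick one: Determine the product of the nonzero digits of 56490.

5×6×4×9 = 1080

1080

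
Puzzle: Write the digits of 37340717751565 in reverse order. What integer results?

Reversing 37340717751565 gives 56515771704373.

56515771704373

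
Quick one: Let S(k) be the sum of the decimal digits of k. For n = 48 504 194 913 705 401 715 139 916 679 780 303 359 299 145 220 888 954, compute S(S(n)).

First digit sum: 243.
2+4+3 = 9.

9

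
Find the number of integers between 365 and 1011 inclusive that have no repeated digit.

The integers in [365, 1011] that have no repeated digit: 365, 367, 368, 369, 370, 371, …, 986, 987.
460 qualify.

460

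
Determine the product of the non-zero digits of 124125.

1×2×4×1×2×5 = 80

80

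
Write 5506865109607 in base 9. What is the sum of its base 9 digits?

5506865109607 in base 9 is 21443156215544.
Digit sum: 2+1+4+4+3+1+5+6+2+1+5+5+4+4 = 47.

47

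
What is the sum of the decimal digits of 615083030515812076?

61

6+1+5+0+8+3+0+3+0+5+1+5+8+1+2+0+7+6 = 61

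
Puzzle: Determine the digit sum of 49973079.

4+9+9+7+3+0+7+9 = 48

48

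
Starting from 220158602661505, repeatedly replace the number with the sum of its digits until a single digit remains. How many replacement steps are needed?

220158602661505 → 49 → 13 → 4 (3 steps)

3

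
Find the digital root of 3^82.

9

The digital root of n equals n mod 9 (or 9 when 9 | n), so we need 3^82 mod 9.
3^82 ≡ 0 (mod 9), so the digital root is 9.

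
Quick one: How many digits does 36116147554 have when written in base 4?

18

36116147554 in base 4 is 201220230022311202, which has 18 digits.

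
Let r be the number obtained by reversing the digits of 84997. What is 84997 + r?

164945

Reverse of 84997 is 79948.
84997 + 79948 = 164945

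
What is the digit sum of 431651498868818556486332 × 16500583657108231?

431651498868818556486332 × 16500583657108231 = 7122501667801099533430772244263196198692
Sum of its 40 digits: 170.

170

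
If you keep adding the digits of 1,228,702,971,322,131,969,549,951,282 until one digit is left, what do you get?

1+2+2+8+7+0+2+9+7+1+3+2+2+1+3+1+9+6+9+5+4+9+9+5+1+2+8+2 = 120
1+2+0 = 3

3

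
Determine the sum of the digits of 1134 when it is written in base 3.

1134 in base 3 is 1120000.
Digit sum: 1+1+2+0+0+0+0 = 4.

4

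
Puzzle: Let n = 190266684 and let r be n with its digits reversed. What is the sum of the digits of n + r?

Reversal of 190266684 is 486662091; 190266684 + 486662091 = 676928775.
Digit sum of 676928775: 6+7+6+9+2+8+7+7+5 = 57.

57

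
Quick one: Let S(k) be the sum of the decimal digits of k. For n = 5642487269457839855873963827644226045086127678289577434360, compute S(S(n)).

17

First digit sum: 296.
2+9+6 = 17.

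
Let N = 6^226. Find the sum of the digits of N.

765

6^226 = 72808584308490890141926620945782505148037866307552415175805644787089734445217169198322220264578432279576387521927847063841024440930662045065226066917781611622222831790646624256
Sum of its 176 digits: 765.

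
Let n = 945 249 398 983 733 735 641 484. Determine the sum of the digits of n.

9+4+5+2+4+9+3+9+8+9+8+3+7+3+3+7+3+5+6+4+1+4+8+4 = 128

128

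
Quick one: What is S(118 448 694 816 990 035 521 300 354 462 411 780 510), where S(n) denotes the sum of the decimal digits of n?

148

1+1+8+4+4+8+6+9+4+8+1+6+9+9+0+0+3+5+5+2+1+3+0+0+3+5+4+4+6+2+4+1+1+7+8+0+5+1+0 = 148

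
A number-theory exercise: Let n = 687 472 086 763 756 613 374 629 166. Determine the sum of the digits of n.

6+8+7+4+7+2+0+8+6+7+6+3+7+5+6+6+1+3+3+7+4+6+2+9+1+6+6 = 136

136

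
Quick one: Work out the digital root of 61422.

6+1+4+2+2 = 15
1+5 = 6

6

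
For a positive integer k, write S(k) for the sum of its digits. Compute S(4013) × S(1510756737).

S(4013) = 4+0+1+3 = 8.
S(1510756737) = 1+5+1+0+7+5+6+7+3+7 = 42.
8 · 42 = 336.

336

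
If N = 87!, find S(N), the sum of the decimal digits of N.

495

87! = 2107757298379527717213600518699389595229783738061356212322972511214654115727593174080683423236414793504734471782400000000000000000000
Sum of its 133 digits: 495.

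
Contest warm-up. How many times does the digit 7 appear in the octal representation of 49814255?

49814255 in base 8 is 276015357.
The digit 7 appears 2 times.

2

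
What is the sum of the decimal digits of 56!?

56! = 710998587804863451854045647463724949736497978881168458687447040000000000000
Sum of its 75 digits: 333.

333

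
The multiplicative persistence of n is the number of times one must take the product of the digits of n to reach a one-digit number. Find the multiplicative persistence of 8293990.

8293990 → 0 (1 step)

1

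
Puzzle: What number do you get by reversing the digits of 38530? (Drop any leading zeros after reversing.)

3583

Reversing 38530 gives 3583.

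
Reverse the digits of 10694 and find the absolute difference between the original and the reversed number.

Reverse of 10694 is 49601.
|10694 − 49601| = 38907

38907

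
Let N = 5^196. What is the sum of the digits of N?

5^196 = 99568244445778267314305024860481987849444034699538674129617865836635181344566135058943117170011417871311465432881959713995456695556640625
Sum of its 137 digits: 643.

643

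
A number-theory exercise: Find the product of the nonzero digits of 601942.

432

6×1×9×4×2 = 432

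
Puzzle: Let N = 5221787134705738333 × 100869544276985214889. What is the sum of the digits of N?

5221787134705738333 × 100869544276985214889 = 526719288589192231444114673947409640037
Sum of its 39 digits: 175.

175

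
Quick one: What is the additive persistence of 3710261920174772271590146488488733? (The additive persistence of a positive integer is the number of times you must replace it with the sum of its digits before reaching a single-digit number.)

3

3710261920174772271590146488488733 → 147 → 12 → 3 (3 steps)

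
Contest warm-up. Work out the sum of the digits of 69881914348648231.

85

6+9+8+8+1+9+1+4+3+4+8+6+4+8+2+3+1 = 85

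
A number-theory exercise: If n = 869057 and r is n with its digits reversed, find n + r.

1620025

Reverse of 869057 is 750968.
869057 + 750968 = 1620025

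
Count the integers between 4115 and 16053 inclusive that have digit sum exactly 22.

705

The integers in [4115, 16053] that have digit sum exactly 22: 4189, 4198, 4279, 4288, 4297, 4369, …, 15961, 15970.
705 qualify.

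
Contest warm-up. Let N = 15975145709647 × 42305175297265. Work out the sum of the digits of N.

118

15975145709647 × 42305175297265 = 675831339645967212603215455
Sum of its 27 digits: 118.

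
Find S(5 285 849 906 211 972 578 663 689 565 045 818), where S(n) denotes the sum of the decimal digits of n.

178

5+2+8+5+8+4+9+9+0+6+2+1+1+9+7+2+5+7+8+6+6+3+6+8+9+5+6+5+0+4+5+8+1+8 = 178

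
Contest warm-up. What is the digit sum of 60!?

60! = 8320987112741390144276341183223364380754172606361245952449277696409600000000000000
Sum of its 82 digits: 288.

288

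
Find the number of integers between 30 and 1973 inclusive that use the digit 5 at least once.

536

The integers in [30, 1973] that use the digit 5 at least once: 35, 45, 50, 51, 52, 53, …, 1959, 1965.
536 qualify.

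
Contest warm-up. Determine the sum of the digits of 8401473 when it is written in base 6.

18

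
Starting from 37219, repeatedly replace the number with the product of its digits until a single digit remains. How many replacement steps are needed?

5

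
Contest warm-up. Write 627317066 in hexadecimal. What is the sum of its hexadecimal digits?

627317066 in base 16 is 2564194A.
Digit sum: 2+5+6+4+1+9+4+10 = 41.

41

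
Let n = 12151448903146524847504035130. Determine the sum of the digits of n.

1+2+1+5+1+4+4+8+9+0+3+1+4+6+5+2+4+8+4+7+5+0+4+0+3+5+1+3+0 = 100

100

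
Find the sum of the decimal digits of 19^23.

145

19^23 = 257829627945307727248226067259
Sum of its 30 digits: 145.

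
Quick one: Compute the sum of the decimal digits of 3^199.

3^199 = 88537996291958256446260440678593208943077817551131498658191653913030830300434060998128233014667
Sum of its 95 digits: 423.

423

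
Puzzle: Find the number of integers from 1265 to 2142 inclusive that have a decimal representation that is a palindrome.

The integers in [1265, 2142] that have a decimal representation that is a palindrome: 1331, 1441, 1551, 1661, 1771, 1881, 1991, 2002, 2112.
9 qualify.

9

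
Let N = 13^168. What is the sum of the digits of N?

13^168 = 13882995648971427331025903931877308650968871447347235605211358157252148521662318010676080723019759153821504891380035198120846540184346538628161904387790998345046721749399293824585785449121
Sum of its 188 digits: 838.

838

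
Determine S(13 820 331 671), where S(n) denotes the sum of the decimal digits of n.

35

1+3+8+2+0+3+3+1+6+7+1 = 35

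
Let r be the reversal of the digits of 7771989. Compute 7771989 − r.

-2119788

Reverse of 7771989 is 9891777.
7771989 − 9891777 = -2119788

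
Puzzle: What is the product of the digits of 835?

8×3×5 = 120

120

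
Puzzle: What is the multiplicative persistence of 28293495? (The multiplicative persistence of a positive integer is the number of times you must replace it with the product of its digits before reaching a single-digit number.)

28293495 → 155520 → 0 (2 steps)

2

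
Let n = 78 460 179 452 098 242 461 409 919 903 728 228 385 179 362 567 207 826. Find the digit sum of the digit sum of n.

First digit sum: 249.
2+4+9 = 15.

15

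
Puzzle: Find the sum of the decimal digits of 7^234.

7^234 = 566162842887223104503342704075805328299255437895193829859705301064192704920345159502159063749861642496226081057074066562365054747705481154213946566712658819732545602803404062824862379318988405540849
Sum of its 198 digits: 865.

865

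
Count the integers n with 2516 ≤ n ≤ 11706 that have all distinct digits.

4134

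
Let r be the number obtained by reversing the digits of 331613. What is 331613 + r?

647746

Reverse of 331613 is 316133.
331613 + 316133 = 647746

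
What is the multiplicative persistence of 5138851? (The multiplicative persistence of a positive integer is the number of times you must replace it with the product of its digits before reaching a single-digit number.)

2

5138851 → 4800 → 0 (2 steps)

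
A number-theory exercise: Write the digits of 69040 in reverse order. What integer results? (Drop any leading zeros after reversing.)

Reversing 69040 gives 4096.

4096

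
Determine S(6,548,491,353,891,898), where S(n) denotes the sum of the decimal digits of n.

91

6+5+4+8+4+9+1+3+5+3+8+9+1+8+9+8 = 91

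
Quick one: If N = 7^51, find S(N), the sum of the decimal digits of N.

217

7^51 = 12589255298531885026341962383987545444758743
Sum of its 44 digits: 217.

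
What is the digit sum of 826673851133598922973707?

8+2+6+6+7+3+8+5+1+1+3+3+5+9+8+9+2+2+9+7+3+7+0+7 = 121

121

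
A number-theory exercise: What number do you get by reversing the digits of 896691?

196698

Reversing 896691 gives 196698.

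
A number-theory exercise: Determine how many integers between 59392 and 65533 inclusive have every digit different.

2058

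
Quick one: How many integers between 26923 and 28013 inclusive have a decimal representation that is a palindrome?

11

The integers in [26923, 28013] that have a decimal representation that is a palindrome: 26962, 27072, 27172, 27272, 27372, 27472, …, 27872, 27972.
11 qualify.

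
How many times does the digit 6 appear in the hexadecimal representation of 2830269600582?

2830269600582 in base 16 is 292F936D346.
The digit 6 appears 2 times.

2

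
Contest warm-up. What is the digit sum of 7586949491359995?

7+5+8+6+9+4+9+4+9+1+3+5+9+9+9+5 = 102

102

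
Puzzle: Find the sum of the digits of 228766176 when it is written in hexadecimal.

51

228766176 in base 16 is DA2B1E0.
Digit sum: 13+10+2+11+1+14+0 = 51.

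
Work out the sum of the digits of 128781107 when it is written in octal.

128781107 in base 8 is 753205463.
Digit sum: 7+5+3+2+0+5+4+6+3 = 35.

35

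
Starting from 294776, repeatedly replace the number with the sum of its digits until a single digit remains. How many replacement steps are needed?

294776 → 35 → 8 (2 steps)

2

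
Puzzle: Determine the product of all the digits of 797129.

7938

7×9×7×1×2×9 = 7938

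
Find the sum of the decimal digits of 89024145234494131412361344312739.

117

8+9+0+2+4+1+4+5+2+3+4+4+9+4+1+3+1+4+1+2+3+6+1+3+4+4+3+1+2+7+3+9 = 117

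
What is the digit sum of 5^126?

5^126 = 11754943508222875079687365372222456778186655567720875215087517062784172594547271728515625
Sum of its 89 digits: 415.

415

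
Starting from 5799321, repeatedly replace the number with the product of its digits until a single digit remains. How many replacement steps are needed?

5799321 → 17010 → 0 (2 steps)

2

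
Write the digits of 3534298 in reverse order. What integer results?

8924353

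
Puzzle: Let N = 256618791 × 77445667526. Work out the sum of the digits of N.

81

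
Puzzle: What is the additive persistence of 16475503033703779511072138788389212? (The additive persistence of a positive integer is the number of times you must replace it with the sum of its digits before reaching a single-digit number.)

16475503033703779511072138788389212 → 146 → 11 → 2 (3 steps)

3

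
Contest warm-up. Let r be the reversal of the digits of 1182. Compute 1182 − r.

Reverse of 1182 is 2811.
1182 − 2811 = -1629

-1629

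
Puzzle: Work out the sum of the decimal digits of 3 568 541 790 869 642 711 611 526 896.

136

3+5+6+8+5+4+1+7+9+0+8+6+9+6+4+2+7+1+1+6+1+1+5+2+6+8+9+6 = 136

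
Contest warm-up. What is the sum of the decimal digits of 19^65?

379

19^65 = 131517656596604663956102176642678715072020072327450916777499793705236707816143809299
Sum of its 84 digits: 379.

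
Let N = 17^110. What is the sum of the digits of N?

631

17^110 = 2235534371737781676471481106869168774683632990207206165205681049579049219810734727896505785102349994765800270836204275585382317719892449
Sum of its 136 digits: 631.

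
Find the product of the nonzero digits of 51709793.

59535

5×1×7×9×7×9×3 = 59535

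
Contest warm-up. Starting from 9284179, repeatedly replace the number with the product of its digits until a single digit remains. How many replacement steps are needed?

3

9284179 → 36288 → 2304 → 0 (3 steps)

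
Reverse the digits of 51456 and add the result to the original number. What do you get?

Reverse of 51456 is 65415.
51456 + 65415 = 116871

116871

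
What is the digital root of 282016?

2+8+2+0+1+6 = 19
1+9 = 10
1+0 = 1
(Equivalently, 282016 mod 9 = 1.)

1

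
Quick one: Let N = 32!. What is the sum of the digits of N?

108

32! = 263130836933693530167218012160000000
Sum of its 36 digits: 108.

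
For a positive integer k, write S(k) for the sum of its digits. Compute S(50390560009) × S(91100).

S(50390560009) = 5+0+3+9+0+5+6+0+0+0+9 = 37.
S(91100) = 9+1+1+0+0 = 11.
37 · 11 = 407.

407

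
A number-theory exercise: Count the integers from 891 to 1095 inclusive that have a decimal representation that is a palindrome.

The integers in [891, 1095] that have a decimal representation that is a palindrome: 898, 909, 919, 929, 939, 949, …, 999, 1001.
12 qualify.

12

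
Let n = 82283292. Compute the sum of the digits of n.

8+2+2+8+3+2+9+2 = 36

36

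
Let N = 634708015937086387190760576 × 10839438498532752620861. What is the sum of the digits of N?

634708015937086387190760576 × 10839438498532752620861 = 6879878503275794090239232387059098364027953975936
Sum of its 49 digits: 252.

252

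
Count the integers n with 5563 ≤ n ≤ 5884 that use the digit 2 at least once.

59

The integers in [5563, 5884] that use the digit 2 at least once: 5572, 5582, 5592, 5602, 5612, 5620, …, 5872, 5882.
59 qualify.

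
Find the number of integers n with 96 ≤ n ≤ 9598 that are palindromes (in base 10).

The integers in [96, 9598] that are palindromes (in base 10): 99, 101, 111, 121, 131, 141, …, 9449, 9559.
177 qualify.

177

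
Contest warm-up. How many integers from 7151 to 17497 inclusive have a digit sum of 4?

20

The integers in [7151, 17497] that have a digit sum of 4: 10003, 10012, 10021, 10030, 10102, 10111, …, 12100, 13000.
20 qualify.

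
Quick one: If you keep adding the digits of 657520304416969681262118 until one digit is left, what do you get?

3

6+5+7+5+2+0+3+0+4+4+1+6+9+6+9+6+8+1+2+6+2+1+1+8 = 102
1+0+2 = 3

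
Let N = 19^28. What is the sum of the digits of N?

154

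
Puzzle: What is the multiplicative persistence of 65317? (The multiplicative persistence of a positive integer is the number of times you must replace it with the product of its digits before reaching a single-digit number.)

65317 → 630 → 0 (2 steps)

2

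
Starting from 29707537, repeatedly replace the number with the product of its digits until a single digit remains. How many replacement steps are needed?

29707537 → 0 (1 step)

1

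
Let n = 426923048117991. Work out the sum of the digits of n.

4+2+6+9+2+3+0+4+8+1+1+7+9+9+1 = 66

66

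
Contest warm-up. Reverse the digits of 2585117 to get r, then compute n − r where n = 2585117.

-4530735

Reverse of 2585117 is 7115852.
2585117 − 7115852 = -4530735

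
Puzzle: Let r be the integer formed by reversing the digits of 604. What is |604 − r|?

198

Reverse of 604 is 406.
|604 − 406| = 198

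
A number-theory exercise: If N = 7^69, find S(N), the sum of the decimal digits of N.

7^69 = 20500514515695490612229010908095867391439626248463723805607
Sum of its 59 digits: 244.

244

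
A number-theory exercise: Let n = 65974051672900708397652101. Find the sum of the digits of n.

110

6+5+9+7+4+0+5+1+6+7+2+9+0+0+7+0+8+3+9+7+6+5+2+1+0+1 = 110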